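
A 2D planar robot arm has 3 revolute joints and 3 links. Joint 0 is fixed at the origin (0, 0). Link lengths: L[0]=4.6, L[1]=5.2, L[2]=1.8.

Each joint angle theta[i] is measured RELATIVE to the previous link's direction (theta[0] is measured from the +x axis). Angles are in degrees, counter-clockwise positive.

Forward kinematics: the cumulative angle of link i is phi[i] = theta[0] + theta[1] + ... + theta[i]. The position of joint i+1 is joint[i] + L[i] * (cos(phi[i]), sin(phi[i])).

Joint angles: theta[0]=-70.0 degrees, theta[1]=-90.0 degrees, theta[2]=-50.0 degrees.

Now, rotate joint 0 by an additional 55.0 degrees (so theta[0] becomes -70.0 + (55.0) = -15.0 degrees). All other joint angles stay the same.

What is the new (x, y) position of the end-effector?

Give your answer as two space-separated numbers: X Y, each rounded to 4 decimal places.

Answer: 1.4660 -6.9741

Derivation:
joint[0] = (0.0000, 0.0000)  (base)
link 0: phi[0] = -15 = -15 deg
  cos(-15 deg) = 0.9659, sin(-15 deg) = -0.2588
  joint[1] = (0.0000, 0.0000) + 4.6 * (0.9659, -0.2588) = (0.0000 + 4.4433, 0.0000 + -1.1906) = (4.4433, -1.1906)
link 1: phi[1] = -15 + -90 = -105 deg
  cos(-105 deg) = -0.2588, sin(-105 deg) = -0.9659
  joint[2] = (4.4433, -1.1906) + 5.2 * (-0.2588, -0.9659) = (4.4433 + -1.3459, -1.1906 + -5.0228) = (3.0974, -6.2134)
link 2: phi[2] = -15 + -90 + -50 = -155 deg
  cos(-155 deg) = -0.9063, sin(-155 deg) = -0.4226
  joint[3] = (3.0974, -6.2134) + 1.8 * (-0.9063, -0.4226) = (3.0974 + -1.6314, -6.2134 + -0.7607) = (1.4660, -6.9741)
End effector: (1.4660, -6.9741)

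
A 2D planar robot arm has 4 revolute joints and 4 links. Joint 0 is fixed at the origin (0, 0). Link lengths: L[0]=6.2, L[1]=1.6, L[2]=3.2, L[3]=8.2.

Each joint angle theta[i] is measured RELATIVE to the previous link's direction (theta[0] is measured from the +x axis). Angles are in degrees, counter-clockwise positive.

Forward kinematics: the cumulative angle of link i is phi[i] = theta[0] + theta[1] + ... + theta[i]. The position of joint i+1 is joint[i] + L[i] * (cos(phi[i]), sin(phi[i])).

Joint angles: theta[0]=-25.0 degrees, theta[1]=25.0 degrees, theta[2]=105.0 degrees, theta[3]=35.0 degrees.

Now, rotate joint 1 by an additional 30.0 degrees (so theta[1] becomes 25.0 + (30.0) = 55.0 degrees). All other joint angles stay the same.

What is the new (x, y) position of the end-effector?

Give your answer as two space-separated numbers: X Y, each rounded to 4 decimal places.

Answer: -3.3334 1.8664

Derivation:
joint[0] = (0.0000, 0.0000)  (base)
link 0: phi[0] = -25 = -25 deg
  cos(-25 deg) = 0.9063, sin(-25 deg) = -0.4226
  joint[1] = (0.0000, 0.0000) + 6.2 * (0.9063, -0.4226) = (0.0000 + 5.6191, 0.0000 + -2.6202) = (5.6191, -2.6202)
link 1: phi[1] = -25 + 55 = 30 deg
  cos(30 deg) = 0.8660, sin(30 deg) = 0.5000
  joint[2] = (5.6191, -2.6202) + 1.6 * (0.8660, 0.5000) = (5.6191 + 1.3856, -2.6202 + 0.8000) = (7.0047, -1.8202)
link 2: phi[2] = -25 + 55 + 105 = 135 deg
  cos(135 deg) = -0.7071, sin(135 deg) = 0.7071
  joint[3] = (7.0047, -1.8202) + 3.2 * (-0.7071, 0.7071) = (7.0047 + -2.2627, -1.8202 + 2.2627) = (4.7420, 0.4425)
link 3: phi[3] = -25 + 55 + 105 + 35 = 170 deg
  cos(170 deg) = -0.9848, sin(170 deg) = 0.1736
  joint[4] = (4.7420, 0.4425) + 8.2 * (-0.9848, 0.1736) = (4.7420 + -8.0754, 0.4425 + 1.4239) = (-3.3334, 1.8664)
End effector: (-3.3334, 1.8664)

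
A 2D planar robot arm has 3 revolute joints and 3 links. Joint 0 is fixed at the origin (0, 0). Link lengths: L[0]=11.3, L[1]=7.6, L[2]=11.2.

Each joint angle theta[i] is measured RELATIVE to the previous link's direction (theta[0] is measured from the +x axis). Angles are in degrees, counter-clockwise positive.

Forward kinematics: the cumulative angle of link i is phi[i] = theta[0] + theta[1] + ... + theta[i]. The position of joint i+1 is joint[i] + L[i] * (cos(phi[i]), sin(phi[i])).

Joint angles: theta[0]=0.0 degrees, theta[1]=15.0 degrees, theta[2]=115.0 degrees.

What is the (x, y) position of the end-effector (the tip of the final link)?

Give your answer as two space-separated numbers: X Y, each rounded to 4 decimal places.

joint[0] = (0.0000, 0.0000)  (base)
link 0: phi[0] = 0 = 0 deg
  cos(0 deg) = 1.0000, sin(0 deg) = 0.0000
  joint[1] = (0.0000, 0.0000) + 11.3 * (1.0000, 0.0000) = (0.0000 + 11.3000, 0.0000 + 0.0000) = (11.3000, 0.0000)
link 1: phi[1] = 0 + 15 = 15 deg
  cos(15 deg) = 0.9659, sin(15 deg) = 0.2588
  joint[2] = (11.3000, 0.0000) + 7.6 * (0.9659, 0.2588) = (11.3000 + 7.3410, 0.0000 + 1.9670) = (18.6410, 1.9670)
link 2: phi[2] = 0 + 15 + 115 = 130 deg
  cos(130 deg) = -0.6428, sin(130 deg) = 0.7660
  joint[3] = (18.6410, 1.9670) + 11.2 * (-0.6428, 0.7660) = (18.6410 + -7.1992, 1.9670 + 8.5797) = (11.4418, 10.5467)
End effector: (11.4418, 10.5467)

Answer: 11.4418 10.5467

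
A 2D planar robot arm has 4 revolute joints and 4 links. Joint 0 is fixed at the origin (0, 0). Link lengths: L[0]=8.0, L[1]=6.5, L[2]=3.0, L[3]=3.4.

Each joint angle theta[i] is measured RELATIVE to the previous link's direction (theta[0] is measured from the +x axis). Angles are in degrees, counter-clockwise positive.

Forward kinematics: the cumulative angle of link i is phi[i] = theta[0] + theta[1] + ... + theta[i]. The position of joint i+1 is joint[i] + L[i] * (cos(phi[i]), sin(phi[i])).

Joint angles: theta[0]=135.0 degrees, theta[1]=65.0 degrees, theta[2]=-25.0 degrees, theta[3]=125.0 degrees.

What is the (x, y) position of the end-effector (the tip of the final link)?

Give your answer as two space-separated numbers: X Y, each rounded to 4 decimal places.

Answer: -13.0534 0.7507

Derivation:
joint[0] = (0.0000, 0.0000)  (base)
link 0: phi[0] = 135 = 135 deg
  cos(135 deg) = -0.7071, sin(135 deg) = 0.7071
  joint[1] = (0.0000, 0.0000) + 8 * (-0.7071, 0.7071) = (0.0000 + -5.6569, 0.0000 + 5.6569) = (-5.6569, 5.6569)
link 1: phi[1] = 135 + 65 = 200 deg
  cos(200 deg) = -0.9397, sin(200 deg) = -0.3420
  joint[2] = (-5.6569, 5.6569) + 6.5 * (-0.9397, -0.3420) = (-5.6569 + -6.1080, 5.6569 + -2.2231) = (-11.7649, 3.4337)
link 2: phi[2] = 135 + 65 + -25 = 175 deg
  cos(175 deg) = -0.9962, sin(175 deg) = 0.0872
  joint[3] = (-11.7649, 3.4337) + 3 * (-0.9962, 0.0872) = (-11.7649 + -2.9886, 3.4337 + 0.2615) = (-14.7534, 3.6952)
link 3: phi[3] = 135 + 65 + -25 + 125 = 300 deg
  cos(300 deg) = 0.5000, sin(300 deg) = -0.8660
  joint[4] = (-14.7534, 3.6952) + 3.4 * (0.5000, -0.8660) = (-14.7534 + 1.7000, 3.6952 + -2.9445) = (-13.0534, 0.7507)
End effector: (-13.0534, 0.7507)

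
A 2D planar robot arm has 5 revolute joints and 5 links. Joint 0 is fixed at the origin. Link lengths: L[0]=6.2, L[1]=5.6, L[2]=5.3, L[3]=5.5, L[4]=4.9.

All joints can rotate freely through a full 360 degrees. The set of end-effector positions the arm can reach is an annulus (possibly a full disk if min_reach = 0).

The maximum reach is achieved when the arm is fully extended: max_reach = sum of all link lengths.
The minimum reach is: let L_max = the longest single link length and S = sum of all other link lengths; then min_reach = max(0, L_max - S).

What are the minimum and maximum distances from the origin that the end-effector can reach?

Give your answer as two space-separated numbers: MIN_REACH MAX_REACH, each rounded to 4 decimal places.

Answer: 0.0000 27.5000

Derivation:
Link lengths: [6.2, 5.6, 5.3, 5.5, 4.9]
max_reach = 6.2 + 5.6 + 5.3 + 5.5 + 4.9 = 27.5
L_max = max([6.2, 5.6, 5.3, 5.5, 4.9]) = 6.2
S (sum of others) = 27.5 - 6.2 = 21.3
min_reach = max(0, 6.2 - 21.3) = max(0, -15.1) = 0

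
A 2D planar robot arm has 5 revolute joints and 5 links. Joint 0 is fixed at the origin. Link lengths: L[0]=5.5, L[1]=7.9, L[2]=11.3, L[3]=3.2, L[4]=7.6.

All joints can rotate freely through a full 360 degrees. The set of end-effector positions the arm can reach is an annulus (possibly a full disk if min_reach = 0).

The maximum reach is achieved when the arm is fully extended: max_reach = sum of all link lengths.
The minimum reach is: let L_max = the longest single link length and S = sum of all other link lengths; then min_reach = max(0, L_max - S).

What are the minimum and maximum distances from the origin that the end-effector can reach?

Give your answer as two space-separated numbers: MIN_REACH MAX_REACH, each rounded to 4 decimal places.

Answer: 0.0000 35.5000

Derivation:
Link lengths: [5.5, 7.9, 11.3, 3.2, 7.6]
max_reach = 5.5 + 7.9 + 11.3 + 3.2 + 7.6 = 35.5
L_max = max([5.5, 7.9, 11.3, 3.2, 7.6]) = 11.3
S (sum of others) = 35.5 - 11.3 = 24.2
min_reach = max(0, 11.3 - 24.2) = max(0, -12.9) = 0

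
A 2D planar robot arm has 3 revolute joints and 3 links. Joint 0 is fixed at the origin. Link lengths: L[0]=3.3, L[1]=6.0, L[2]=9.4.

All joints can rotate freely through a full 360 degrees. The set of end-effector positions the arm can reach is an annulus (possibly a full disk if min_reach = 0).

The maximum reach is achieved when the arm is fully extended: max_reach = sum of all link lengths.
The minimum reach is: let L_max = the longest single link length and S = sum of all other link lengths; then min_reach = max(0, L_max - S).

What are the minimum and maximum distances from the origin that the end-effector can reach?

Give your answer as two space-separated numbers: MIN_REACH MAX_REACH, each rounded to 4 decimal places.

Answer: 0.1000 18.7000

Derivation:
Link lengths: [3.3, 6.0, 9.4]
max_reach = 3.3 + 6 + 9.4 = 18.7
L_max = max([3.3, 6.0, 9.4]) = 9.4
S (sum of others) = 18.7 - 9.4 = 9.3
min_reach = max(0, 9.4 - 9.3) = max(0, 0.1) = 0.1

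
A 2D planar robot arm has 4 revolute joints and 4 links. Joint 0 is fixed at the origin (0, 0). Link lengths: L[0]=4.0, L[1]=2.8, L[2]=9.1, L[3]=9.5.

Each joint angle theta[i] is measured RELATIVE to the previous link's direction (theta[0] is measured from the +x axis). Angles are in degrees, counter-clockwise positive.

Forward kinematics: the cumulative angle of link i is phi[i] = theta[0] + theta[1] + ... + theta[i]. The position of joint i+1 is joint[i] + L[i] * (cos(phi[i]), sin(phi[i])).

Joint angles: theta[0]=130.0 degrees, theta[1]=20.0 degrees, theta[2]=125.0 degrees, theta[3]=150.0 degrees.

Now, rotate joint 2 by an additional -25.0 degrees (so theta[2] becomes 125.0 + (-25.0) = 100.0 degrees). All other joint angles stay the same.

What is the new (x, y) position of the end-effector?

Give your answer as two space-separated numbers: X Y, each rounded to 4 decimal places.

Answer: -0.8310 2.0195

Derivation:
joint[0] = (0.0000, 0.0000)  (base)
link 0: phi[0] = 130 = 130 deg
  cos(130 deg) = -0.6428, sin(130 deg) = 0.7660
  joint[1] = (0.0000, 0.0000) + 4 * (-0.6428, 0.7660) = (0.0000 + -2.5712, 0.0000 + 3.0642) = (-2.5712, 3.0642)
link 1: phi[1] = 130 + 20 = 150 deg
  cos(150 deg) = -0.8660, sin(150 deg) = 0.5000
  joint[2] = (-2.5712, 3.0642) + 2.8 * (-0.8660, 0.5000) = (-2.5712 + -2.4249, 3.0642 + 1.4000) = (-4.9960, 4.4642)
link 2: phi[2] = 130 + 20 + 100 = 250 deg
  cos(250 deg) = -0.3420, sin(250 deg) = -0.9397
  joint[3] = (-4.9960, 4.4642) + 9.1 * (-0.3420, -0.9397) = (-4.9960 + -3.1124, 4.4642 + -8.5512) = (-8.1084, -4.0870)
link 3: phi[3] = 130 + 20 + 100 + 150 = 400 deg
  cos(400 deg) = 0.7660, sin(400 deg) = 0.6428
  joint[4] = (-8.1084, -4.0870) + 9.5 * (0.7660, 0.6428) = (-8.1084 + 7.2774, -4.0870 + 6.1065) = (-0.8310, 2.0195)
End effector: (-0.8310, 2.0195)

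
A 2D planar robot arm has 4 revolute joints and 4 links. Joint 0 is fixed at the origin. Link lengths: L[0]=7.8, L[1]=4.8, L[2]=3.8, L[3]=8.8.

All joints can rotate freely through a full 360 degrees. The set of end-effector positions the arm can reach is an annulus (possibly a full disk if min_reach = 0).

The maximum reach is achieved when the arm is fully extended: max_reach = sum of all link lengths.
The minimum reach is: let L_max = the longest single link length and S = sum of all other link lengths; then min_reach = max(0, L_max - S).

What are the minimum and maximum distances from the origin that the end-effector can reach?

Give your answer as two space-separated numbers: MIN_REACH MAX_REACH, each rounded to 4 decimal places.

Answer: 0.0000 25.2000

Derivation:
Link lengths: [7.8, 4.8, 3.8, 8.8]
max_reach = 7.8 + 4.8 + 3.8 + 8.8 = 25.2
L_max = max([7.8, 4.8, 3.8, 8.8]) = 8.8
S (sum of others) = 25.2 - 8.8 = 16.4
min_reach = max(0, 8.8 - 16.4) = max(0, -7.6) = 0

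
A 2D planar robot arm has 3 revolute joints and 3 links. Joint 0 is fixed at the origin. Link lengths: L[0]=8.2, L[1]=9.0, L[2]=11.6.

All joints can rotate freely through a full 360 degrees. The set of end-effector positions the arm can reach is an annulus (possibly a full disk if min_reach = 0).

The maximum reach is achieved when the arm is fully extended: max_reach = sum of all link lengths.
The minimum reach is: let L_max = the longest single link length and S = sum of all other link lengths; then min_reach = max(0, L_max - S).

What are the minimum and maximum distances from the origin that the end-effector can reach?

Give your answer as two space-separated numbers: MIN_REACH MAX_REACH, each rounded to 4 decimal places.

Link lengths: [8.2, 9.0, 11.6]
max_reach = 8.2 + 9 + 11.6 = 28.8
L_max = max([8.2, 9.0, 11.6]) = 11.6
S (sum of others) = 28.8 - 11.6 = 17.2
min_reach = max(0, 11.6 - 17.2) = max(0, -5.6) = 0

Answer: 0.0000 28.8000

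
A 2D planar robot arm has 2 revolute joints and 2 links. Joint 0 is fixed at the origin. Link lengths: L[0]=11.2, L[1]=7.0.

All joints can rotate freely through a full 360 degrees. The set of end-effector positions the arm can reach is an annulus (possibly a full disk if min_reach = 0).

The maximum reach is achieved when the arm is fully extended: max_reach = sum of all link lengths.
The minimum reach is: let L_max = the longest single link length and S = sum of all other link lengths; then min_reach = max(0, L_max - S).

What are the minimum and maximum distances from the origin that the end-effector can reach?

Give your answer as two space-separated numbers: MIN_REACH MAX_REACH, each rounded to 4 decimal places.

Answer: 4.2000 18.2000

Derivation:
Link lengths: [11.2, 7.0]
max_reach = 11.2 + 7 = 18.2
L_max = max([11.2, 7.0]) = 11.2
S (sum of others) = 18.2 - 11.2 = 7
min_reach = max(0, 11.2 - 7) = max(0, 4.2) = 4.2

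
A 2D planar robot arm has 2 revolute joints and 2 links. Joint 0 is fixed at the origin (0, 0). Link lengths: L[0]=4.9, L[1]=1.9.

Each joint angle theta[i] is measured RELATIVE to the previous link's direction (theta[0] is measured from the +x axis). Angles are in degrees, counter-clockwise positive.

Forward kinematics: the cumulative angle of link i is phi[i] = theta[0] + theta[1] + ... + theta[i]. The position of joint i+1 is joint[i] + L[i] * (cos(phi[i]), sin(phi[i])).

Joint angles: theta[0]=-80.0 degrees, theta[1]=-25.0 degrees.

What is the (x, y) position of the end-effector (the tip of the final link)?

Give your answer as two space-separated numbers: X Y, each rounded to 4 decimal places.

joint[0] = (0.0000, 0.0000)  (base)
link 0: phi[0] = -80 = -80 deg
  cos(-80 deg) = 0.1736, sin(-80 deg) = -0.9848
  joint[1] = (0.0000, 0.0000) + 4.9 * (0.1736, -0.9848) = (0.0000 + 0.8509, 0.0000 + -4.8256) = (0.8509, -4.8256)
link 1: phi[1] = -80 + -25 = -105 deg
  cos(-105 deg) = -0.2588, sin(-105 deg) = -0.9659
  joint[2] = (0.8509, -4.8256) + 1.9 * (-0.2588, -0.9659) = (0.8509 + -0.4918, -4.8256 + -1.8353) = (0.3591, -6.6608)
End effector: (0.3591, -6.6608)

Answer: 0.3591 -6.6608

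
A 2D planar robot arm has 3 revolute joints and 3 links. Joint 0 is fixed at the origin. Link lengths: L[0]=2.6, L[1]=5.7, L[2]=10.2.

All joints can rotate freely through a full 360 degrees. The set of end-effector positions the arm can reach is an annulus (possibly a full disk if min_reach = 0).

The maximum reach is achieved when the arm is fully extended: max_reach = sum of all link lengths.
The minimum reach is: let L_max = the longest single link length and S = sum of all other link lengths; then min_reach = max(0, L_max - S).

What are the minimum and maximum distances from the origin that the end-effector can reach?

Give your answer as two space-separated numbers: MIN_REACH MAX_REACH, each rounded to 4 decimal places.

Link lengths: [2.6, 5.7, 10.2]
max_reach = 2.6 + 5.7 + 10.2 = 18.5
L_max = max([2.6, 5.7, 10.2]) = 10.2
S (sum of others) = 18.5 - 10.2 = 8.3
min_reach = max(0, 10.2 - 8.3) = max(0, 1.9) = 1.9

Answer: 1.9000 18.5000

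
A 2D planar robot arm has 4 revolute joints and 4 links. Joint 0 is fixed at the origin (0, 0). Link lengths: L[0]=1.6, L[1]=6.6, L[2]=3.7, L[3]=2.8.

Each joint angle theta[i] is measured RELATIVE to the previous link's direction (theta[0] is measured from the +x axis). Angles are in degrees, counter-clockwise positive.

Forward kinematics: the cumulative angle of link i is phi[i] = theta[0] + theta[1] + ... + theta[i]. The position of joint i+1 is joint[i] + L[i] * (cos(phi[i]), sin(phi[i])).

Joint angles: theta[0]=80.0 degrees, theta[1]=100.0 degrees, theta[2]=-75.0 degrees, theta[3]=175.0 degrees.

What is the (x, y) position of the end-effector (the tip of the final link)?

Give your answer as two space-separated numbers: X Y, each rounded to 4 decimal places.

Answer: -6.7936 2.3922

Derivation:
joint[0] = (0.0000, 0.0000)  (base)
link 0: phi[0] = 80 = 80 deg
  cos(80 deg) = 0.1736, sin(80 deg) = 0.9848
  joint[1] = (0.0000, 0.0000) + 1.6 * (0.1736, 0.9848) = (0.0000 + 0.2778, 0.0000 + 1.5757) = (0.2778, 1.5757)
link 1: phi[1] = 80 + 100 = 180 deg
  cos(180 deg) = -1.0000, sin(180 deg) = 0.0000
  joint[2] = (0.2778, 1.5757) + 6.6 * (-1.0000, 0.0000) = (0.2778 + -6.6000, 1.5757 + 0.0000) = (-6.3222, 1.5757)
link 2: phi[2] = 80 + 100 + -75 = 105 deg
  cos(105 deg) = -0.2588, sin(105 deg) = 0.9659
  joint[3] = (-6.3222, 1.5757) + 3.7 * (-0.2588, 0.9659) = (-6.3222 + -0.9576, 1.5757 + 3.5739) = (-7.2798, 5.1496)
link 3: phi[3] = 80 + 100 + -75 + 175 = 280 deg
  cos(280 deg) = 0.1736, sin(280 deg) = -0.9848
  joint[4] = (-7.2798, 5.1496) + 2.8 * (0.1736, -0.9848) = (-7.2798 + 0.4862, 5.1496 + -2.7575) = (-6.7936, 2.3922)
End effector: (-6.7936, 2.3922)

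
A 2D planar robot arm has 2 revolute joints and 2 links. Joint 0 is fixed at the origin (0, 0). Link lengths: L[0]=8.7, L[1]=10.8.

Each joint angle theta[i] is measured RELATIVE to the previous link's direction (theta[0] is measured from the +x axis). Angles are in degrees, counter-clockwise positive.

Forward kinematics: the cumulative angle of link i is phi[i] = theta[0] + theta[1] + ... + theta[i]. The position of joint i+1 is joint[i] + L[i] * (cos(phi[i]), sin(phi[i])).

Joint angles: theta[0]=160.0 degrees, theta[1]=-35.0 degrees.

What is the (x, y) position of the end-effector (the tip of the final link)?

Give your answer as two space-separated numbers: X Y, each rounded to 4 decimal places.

Answer: -14.3700 11.8224

Derivation:
joint[0] = (0.0000, 0.0000)  (base)
link 0: phi[0] = 160 = 160 deg
  cos(160 deg) = -0.9397, sin(160 deg) = 0.3420
  joint[1] = (0.0000, 0.0000) + 8.7 * (-0.9397, 0.3420) = (0.0000 + -8.1753, 0.0000 + 2.9756) = (-8.1753, 2.9756)
link 1: phi[1] = 160 + -35 = 125 deg
  cos(125 deg) = -0.5736, sin(125 deg) = 0.8192
  joint[2] = (-8.1753, 2.9756) + 10.8 * (-0.5736, 0.8192) = (-8.1753 + -6.1946, 2.9756 + 8.8468) = (-14.3700, 11.8224)
End effector: (-14.3700, 11.8224)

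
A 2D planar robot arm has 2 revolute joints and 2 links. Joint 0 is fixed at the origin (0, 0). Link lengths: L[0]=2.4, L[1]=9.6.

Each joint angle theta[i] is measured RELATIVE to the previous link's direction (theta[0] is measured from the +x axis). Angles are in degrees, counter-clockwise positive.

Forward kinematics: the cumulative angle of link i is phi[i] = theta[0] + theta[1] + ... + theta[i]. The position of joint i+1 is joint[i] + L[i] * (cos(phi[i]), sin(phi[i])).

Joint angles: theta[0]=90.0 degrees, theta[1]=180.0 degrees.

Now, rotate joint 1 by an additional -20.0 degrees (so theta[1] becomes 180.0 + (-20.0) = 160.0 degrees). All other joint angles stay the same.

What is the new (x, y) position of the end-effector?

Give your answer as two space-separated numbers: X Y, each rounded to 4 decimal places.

Answer: -3.2834 -6.6210

Derivation:
joint[0] = (0.0000, 0.0000)  (base)
link 0: phi[0] = 90 = 90 deg
  cos(90 deg) = 0.0000, sin(90 deg) = 1.0000
  joint[1] = (0.0000, 0.0000) + 2.4 * (0.0000, 1.0000) = (0.0000 + 0.0000, 0.0000 + 2.4000) = (0.0000, 2.4000)
link 1: phi[1] = 90 + 160 = 250 deg
  cos(250 deg) = -0.3420, sin(250 deg) = -0.9397
  joint[2] = (0.0000, 2.4000) + 9.6 * (-0.3420, -0.9397) = (0.0000 + -3.2834, 2.4000 + -9.0210) = (-3.2834, -6.6210)
End effector: (-3.2834, -6.6210)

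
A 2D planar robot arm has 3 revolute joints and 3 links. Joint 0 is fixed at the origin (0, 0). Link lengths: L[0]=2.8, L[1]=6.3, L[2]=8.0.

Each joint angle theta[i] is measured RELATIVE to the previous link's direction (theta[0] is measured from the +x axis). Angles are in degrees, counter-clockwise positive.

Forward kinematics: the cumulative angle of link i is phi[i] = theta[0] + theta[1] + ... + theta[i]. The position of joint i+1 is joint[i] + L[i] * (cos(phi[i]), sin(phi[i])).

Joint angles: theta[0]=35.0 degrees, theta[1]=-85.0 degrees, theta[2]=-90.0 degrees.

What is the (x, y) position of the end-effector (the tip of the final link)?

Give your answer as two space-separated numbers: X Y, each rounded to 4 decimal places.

joint[0] = (0.0000, 0.0000)  (base)
link 0: phi[0] = 35 = 35 deg
  cos(35 deg) = 0.8192, sin(35 deg) = 0.5736
  joint[1] = (0.0000, 0.0000) + 2.8 * (0.8192, 0.5736) = (0.0000 + 2.2936, 0.0000 + 1.6060) = (2.2936, 1.6060)
link 1: phi[1] = 35 + -85 = -50 deg
  cos(-50 deg) = 0.6428, sin(-50 deg) = -0.7660
  joint[2] = (2.2936, 1.6060) + 6.3 * (0.6428, -0.7660) = (2.2936 + 4.0496, 1.6060 + -4.8261) = (6.3432, -3.2201)
link 2: phi[2] = 35 + -85 + -90 = -140 deg
  cos(-140 deg) = -0.7660, sin(-140 deg) = -0.6428
  joint[3] = (6.3432, -3.2201) + 8 * (-0.7660, -0.6428) = (6.3432 + -6.1284, -3.2201 + -5.1423) = (0.2148, -8.3624)
End effector: (0.2148, -8.3624)

Answer: 0.2148 -8.3624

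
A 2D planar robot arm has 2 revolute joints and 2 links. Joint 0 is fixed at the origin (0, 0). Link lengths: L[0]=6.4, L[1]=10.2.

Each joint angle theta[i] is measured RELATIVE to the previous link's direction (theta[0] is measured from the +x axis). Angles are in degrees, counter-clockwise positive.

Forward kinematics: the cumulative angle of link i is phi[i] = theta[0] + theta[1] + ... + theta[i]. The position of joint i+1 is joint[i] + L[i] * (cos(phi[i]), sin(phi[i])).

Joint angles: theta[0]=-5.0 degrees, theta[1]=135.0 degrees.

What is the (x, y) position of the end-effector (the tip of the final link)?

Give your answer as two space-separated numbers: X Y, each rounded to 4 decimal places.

Answer: -0.1808 7.2559

Derivation:
joint[0] = (0.0000, 0.0000)  (base)
link 0: phi[0] = -5 = -5 deg
  cos(-5 deg) = 0.9962, sin(-5 deg) = -0.0872
  joint[1] = (0.0000, 0.0000) + 6.4 * (0.9962, -0.0872) = (0.0000 + 6.3756, 0.0000 + -0.5578) = (6.3756, -0.5578)
link 1: phi[1] = -5 + 135 = 130 deg
  cos(130 deg) = -0.6428, sin(130 deg) = 0.7660
  joint[2] = (6.3756, -0.5578) + 10.2 * (-0.6428, 0.7660) = (6.3756 + -6.5564, -0.5578 + 7.8137) = (-0.1808, 7.2559)
End effector: (-0.1808, 7.2559)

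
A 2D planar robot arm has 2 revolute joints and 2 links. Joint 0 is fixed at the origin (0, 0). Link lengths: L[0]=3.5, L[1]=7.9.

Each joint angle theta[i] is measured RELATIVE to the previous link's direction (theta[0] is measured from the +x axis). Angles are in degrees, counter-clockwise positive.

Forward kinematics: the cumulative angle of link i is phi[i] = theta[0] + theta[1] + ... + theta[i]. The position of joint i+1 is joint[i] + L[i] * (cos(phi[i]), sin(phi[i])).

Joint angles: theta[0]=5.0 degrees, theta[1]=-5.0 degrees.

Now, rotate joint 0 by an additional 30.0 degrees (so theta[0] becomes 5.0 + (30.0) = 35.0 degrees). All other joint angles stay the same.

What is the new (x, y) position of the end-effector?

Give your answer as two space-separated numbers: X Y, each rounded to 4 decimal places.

Answer: 9.7086 5.9575

Derivation:
joint[0] = (0.0000, 0.0000)  (base)
link 0: phi[0] = 35 = 35 deg
  cos(35 deg) = 0.8192, sin(35 deg) = 0.5736
  joint[1] = (0.0000, 0.0000) + 3.5 * (0.8192, 0.5736) = (0.0000 + 2.8670, 0.0000 + 2.0075) = (2.8670, 2.0075)
link 1: phi[1] = 35 + -5 = 30 deg
  cos(30 deg) = 0.8660, sin(30 deg) = 0.5000
  joint[2] = (2.8670, 2.0075) + 7.9 * (0.8660, 0.5000) = (2.8670 + 6.8416, 2.0075 + 3.9500) = (9.7086, 5.9575)
End effector: (9.7086, 5.9575)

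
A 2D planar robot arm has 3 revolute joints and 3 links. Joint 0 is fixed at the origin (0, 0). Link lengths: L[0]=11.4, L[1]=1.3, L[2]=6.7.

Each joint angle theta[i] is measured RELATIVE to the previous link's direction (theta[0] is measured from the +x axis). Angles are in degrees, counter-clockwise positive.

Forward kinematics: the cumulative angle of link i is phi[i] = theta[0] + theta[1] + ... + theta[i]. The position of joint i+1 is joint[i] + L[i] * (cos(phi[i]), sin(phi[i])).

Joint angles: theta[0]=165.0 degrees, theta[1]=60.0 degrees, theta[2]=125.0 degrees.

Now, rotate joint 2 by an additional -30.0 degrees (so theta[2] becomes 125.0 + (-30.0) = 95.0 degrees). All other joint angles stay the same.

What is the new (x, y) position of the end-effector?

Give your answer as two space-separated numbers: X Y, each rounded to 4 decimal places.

Answer: -6.7983 -2.2754

Derivation:
joint[0] = (0.0000, 0.0000)  (base)
link 0: phi[0] = 165 = 165 deg
  cos(165 deg) = -0.9659, sin(165 deg) = 0.2588
  joint[1] = (0.0000, 0.0000) + 11.4 * (-0.9659, 0.2588) = (0.0000 + -11.0116, 0.0000 + 2.9505) = (-11.0116, 2.9505)
link 1: phi[1] = 165 + 60 = 225 deg
  cos(225 deg) = -0.7071, sin(225 deg) = -0.7071
  joint[2] = (-11.0116, 2.9505) + 1.3 * (-0.7071, -0.7071) = (-11.0116 + -0.9192, 2.9505 + -0.9192) = (-11.9308, 2.0313)
link 2: phi[2] = 165 + 60 + 95 = 320 deg
  cos(320 deg) = 0.7660, sin(320 deg) = -0.6428
  joint[3] = (-11.9308, 2.0313) + 6.7 * (0.7660, -0.6428) = (-11.9308 + 5.1325, 2.0313 + -4.3067) = (-6.7983, -2.2754)
End effector: (-6.7983, -2.2754)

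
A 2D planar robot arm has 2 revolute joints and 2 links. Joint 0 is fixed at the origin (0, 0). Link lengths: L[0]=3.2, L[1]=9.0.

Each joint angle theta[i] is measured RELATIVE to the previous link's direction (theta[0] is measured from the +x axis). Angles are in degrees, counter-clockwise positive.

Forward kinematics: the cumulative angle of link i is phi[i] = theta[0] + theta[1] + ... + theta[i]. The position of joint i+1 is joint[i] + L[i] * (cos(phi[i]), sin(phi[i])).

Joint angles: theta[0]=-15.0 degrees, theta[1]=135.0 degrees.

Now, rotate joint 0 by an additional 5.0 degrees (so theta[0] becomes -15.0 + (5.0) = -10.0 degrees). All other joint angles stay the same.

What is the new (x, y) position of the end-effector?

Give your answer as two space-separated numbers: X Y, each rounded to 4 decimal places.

joint[0] = (0.0000, 0.0000)  (base)
link 0: phi[0] = -10 = -10 deg
  cos(-10 deg) = 0.9848, sin(-10 deg) = -0.1736
  joint[1] = (0.0000, 0.0000) + 3.2 * (0.9848, -0.1736) = (0.0000 + 3.1514, 0.0000 + -0.5557) = (3.1514, -0.5557)
link 1: phi[1] = -10 + 135 = 125 deg
  cos(125 deg) = -0.5736, sin(125 deg) = 0.8192
  joint[2] = (3.1514, -0.5557) + 9 * (-0.5736, 0.8192) = (3.1514 + -5.1622, -0.5557 + 7.3724) = (-2.0108, 6.8167)
End effector: (-2.0108, 6.8167)

Answer: -2.0108 6.8167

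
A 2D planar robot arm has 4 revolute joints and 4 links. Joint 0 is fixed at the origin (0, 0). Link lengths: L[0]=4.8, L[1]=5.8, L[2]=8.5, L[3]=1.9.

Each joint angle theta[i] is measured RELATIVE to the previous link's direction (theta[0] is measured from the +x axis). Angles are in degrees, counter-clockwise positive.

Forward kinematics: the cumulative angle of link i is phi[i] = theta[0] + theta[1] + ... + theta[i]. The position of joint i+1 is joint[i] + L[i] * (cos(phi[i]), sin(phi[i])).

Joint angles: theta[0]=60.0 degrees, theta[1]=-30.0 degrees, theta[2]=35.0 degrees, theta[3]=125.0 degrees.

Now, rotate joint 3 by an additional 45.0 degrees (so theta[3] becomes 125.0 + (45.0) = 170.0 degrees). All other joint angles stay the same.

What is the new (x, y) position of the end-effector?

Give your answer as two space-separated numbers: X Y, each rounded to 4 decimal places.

Answer: 9.9254 13.2041

Derivation:
joint[0] = (0.0000, 0.0000)  (base)
link 0: phi[0] = 60 = 60 deg
  cos(60 deg) = 0.5000, sin(60 deg) = 0.8660
  joint[1] = (0.0000, 0.0000) + 4.8 * (0.5000, 0.8660) = (0.0000 + 2.4000, 0.0000 + 4.1569) = (2.4000, 4.1569)
link 1: phi[1] = 60 + -30 = 30 deg
  cos(30 deg) = 0.8660, sin(30 deg) = 0.5000
  joint[2] = (2.4000, 4.1569) + 5.8 * (0.8660, 0.5000) = (2.4000 + 5.0229, 4.1569 + 2.9000) = (7.4229, 7.0569)
link 2: phi[2] = 60 + -30 + 35 = 65 deg
  cos(65 deg) = 0.4226, sin(65 deg) = 0.9063
  joint[3] = (7.4229, 7.0569) + 8.5 * (0.4226, 0.9063) = (7.4229 + 3.5923, 7.0569 + 7.7036) = (11.0152, 14.7605)
link 3: phi[3] = 60 + -30 + 35 + 170 = 235 deg
  cos(235 deg) = -0.5736, sin(235 deg) = -0.8192
  joint[4] = (11.0152, 14.7605) + 1.9 * (-0.5736, -0.8192) = (11.0152 + -1.0898, 14.7605 + -1.5564) = (9.9254, 13.2041)
End effector: (9.9254, 13.2041)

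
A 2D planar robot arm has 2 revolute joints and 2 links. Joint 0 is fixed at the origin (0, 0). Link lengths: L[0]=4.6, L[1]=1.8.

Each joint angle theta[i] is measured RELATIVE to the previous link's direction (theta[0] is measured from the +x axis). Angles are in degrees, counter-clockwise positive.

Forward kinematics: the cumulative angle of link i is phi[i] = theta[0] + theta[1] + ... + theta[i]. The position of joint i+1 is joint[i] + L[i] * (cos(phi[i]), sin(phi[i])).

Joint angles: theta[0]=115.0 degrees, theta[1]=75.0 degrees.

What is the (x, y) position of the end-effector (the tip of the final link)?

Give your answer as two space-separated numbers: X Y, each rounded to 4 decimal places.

Answer: -3.7167 3.8564

Derivation:
joint[0] = (0.0000, 0.0000)  (base)
link 0: phi[0] = 115 = 115 deg
  cos(115 deg) = -0.4226, sin(115 deg) = 0.9063
  joint[1] = (0.0000, 0.0000) + 4.6 * (-0.4226, 0.9063) = (0.0000 + -1.9440, 0.0000 + 4.1690) = (-1.9440, 4.1690)
link 1: phi[1] = 115 + 75 = 190 deg
  cos(190 deg) = -0.9848, sin(190 deg) = -0.1736
  joint[2] = (-1.9440, 4.1690) + 1.8 * (-0.9848, -0.1736) = (-1.9440 + -1.7727, 4.1690 + -0.3126) = (-3.7167, 3.8564)
End effector: (-3.7167, 3.8564)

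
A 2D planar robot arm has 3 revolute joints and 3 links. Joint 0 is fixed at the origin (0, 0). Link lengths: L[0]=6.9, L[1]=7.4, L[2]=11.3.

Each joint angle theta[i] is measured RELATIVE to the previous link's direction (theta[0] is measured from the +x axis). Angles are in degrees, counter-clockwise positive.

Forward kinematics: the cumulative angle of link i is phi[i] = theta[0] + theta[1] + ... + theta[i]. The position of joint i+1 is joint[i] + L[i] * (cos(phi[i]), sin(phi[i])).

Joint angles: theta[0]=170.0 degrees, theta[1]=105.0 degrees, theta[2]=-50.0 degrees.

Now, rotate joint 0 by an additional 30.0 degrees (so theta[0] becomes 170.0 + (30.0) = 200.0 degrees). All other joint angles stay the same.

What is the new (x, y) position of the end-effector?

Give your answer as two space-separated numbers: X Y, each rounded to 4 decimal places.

joint[0] = (0.0000, 0.0000)  (base)
link 0: phi[0] = 200 = 200 deg
  cos(200 deg) = -0.9397, sin(200 deg) = -0.3420
  joint[1] = (0.0000, 0.0000) + 6.9 * (-0.9397, -0.3420) = (0.0000 + -6.4839, 0.0000 + -2.3599) = (-6.4839, -2.3599)
link 1: phi[1] = 200 + 105 = 305 deg
  cos(305 deg) = 0.5736, sin(305 deg) = -0.8192
  joint[2] = (-6.4839, -2.3599) + 7.4 * (0.5736, -0.8192) = (-6.4839 + 4.2445, -2.3599 + -6.0617) = (-2.2394, -8.4217)
link 2: phi[2] = 200 + 105 + -50 = 255 deg
  cos(255 deg) = -0.2588, sin(255 deg) = -0.9659
  joint[3] = (-2.2394, -8.4217) + 11.3 * (-0.2588, -0.9659) = (-2.2394 + -2.9247, -8.4217 + -10.9150) = (-5.1641, -19.3366)
End effector: (-5.1641, -19.3366)

Answer: -5.1641 -19.3366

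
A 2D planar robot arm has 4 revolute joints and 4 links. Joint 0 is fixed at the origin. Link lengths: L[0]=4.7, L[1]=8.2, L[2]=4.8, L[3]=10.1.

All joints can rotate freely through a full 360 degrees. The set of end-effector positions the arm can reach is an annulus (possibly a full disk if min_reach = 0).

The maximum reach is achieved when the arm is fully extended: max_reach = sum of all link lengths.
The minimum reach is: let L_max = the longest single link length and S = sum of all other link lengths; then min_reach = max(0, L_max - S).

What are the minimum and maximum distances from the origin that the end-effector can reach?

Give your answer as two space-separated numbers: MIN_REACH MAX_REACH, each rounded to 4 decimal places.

Answer: 0.0000 27.8000

Derivation:
Link lengths: [4.7, 8.2, 4.8, 10.1]
max_reach = 4.7 + 8.2 + 4.8 + 10.1 = 27.8
L_max = max([4.7, 8.2, 4.8, 10.1]) = 10.1
S (sum of others) = 27.8 - 10.1 = 17.7
min_reach = max(0, 10.1 - 17.7) = max(0, -7.6) = 0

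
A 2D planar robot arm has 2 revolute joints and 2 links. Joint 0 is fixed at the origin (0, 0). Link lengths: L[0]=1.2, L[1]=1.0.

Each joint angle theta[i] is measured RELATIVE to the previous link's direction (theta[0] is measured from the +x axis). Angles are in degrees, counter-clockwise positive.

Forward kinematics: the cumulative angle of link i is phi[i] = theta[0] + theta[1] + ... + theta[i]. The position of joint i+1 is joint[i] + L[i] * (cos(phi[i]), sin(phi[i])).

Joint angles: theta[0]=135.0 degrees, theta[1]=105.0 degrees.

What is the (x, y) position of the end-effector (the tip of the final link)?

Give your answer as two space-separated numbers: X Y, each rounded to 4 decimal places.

Answer: -1.3485 -0.0175

Derivation:
joint[0] = (0.0000, 0.0000)  (base)
link 0: phi[0] = 135 = 135 deg
  cos(135 deg) = -0.7071, sin(135 deg) = 0.7071
  joint[1] = (0.0000, 0.0000) + 1.2 * (-0.7071, 0.7071) = (0.0000 + -0.8485, 0.0000 + 0.8485) = (-0.8485, 0.8485)
link 1: phi[1] = 135 + 105 = 240 deg
  cos(240 deg) = -0.5000, sin(240 deg) = -0.8660
  joint[2] = (-0.8485, 0.8485) + 1 * (-0.5000, -0.8660) = (-0.8485 + -0.5000, 0.8485 + -0.8660) = (-1.3485, -0.0175)
End effector: (-1.3485, -0.0175)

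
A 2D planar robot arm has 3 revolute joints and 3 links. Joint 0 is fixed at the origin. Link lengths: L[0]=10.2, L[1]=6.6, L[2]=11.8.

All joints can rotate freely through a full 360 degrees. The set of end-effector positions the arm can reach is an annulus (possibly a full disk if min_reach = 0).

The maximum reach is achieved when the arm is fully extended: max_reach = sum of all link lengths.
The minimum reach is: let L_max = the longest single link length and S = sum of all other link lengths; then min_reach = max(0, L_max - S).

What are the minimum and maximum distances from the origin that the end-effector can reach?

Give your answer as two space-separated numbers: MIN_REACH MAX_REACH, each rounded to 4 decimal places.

Link lengths: [10.2, 6.6, 11.8]
max_reach = 10.2 + 6.6 + 11.8 = 28.6
L_max = max([10.2, 6.6, 11.8]) = 11.8
S (sum of others) = 28.6 - 11.8 = 16.8
min_reach = max(0, 11.8 - 16.8) = max(0, -5) = 0

Answer: 0.0000 28.6000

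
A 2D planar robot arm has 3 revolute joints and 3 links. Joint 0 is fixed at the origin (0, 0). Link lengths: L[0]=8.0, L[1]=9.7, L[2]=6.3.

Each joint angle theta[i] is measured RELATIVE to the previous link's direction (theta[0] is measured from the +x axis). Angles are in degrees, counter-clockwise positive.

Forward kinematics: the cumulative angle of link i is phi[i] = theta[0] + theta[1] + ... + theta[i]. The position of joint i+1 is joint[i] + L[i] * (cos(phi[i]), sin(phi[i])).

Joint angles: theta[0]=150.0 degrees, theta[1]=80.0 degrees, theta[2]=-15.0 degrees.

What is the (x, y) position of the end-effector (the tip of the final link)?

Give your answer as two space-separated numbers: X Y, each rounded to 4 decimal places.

joint[0] = (0.0000, 0.0000)  (base)
link 0: phi[0] = 150 = 150 deg
  cos(150 deg) = -0.8660, sin(150 deg) = 0.5000
  joint[1] = (0.0000, 0.0000) + 8 * (-0.8660, 0.5000) = (0.0000 + -6.9282, 0.0000 + 4.0000) = (-6.9282, 4.0000)
link 1: phi[1] = 150 + 80 = 230 deg
  cos(230 deg) = -0.6428, sin(230 deg) = -0.7660
  joint[2] = (-6.9282, 4.0000) + 9.7 * (-0.6428, -0.7660) = (-6.9282 + -6.2350, 4.0000 + -7.4306) = (-13.1632, -3.4306)
link 2: phi[2] = 150 + 80 + -15 = 215 deg
  cos(215 deg) = -0.8192, sin(215 deg) = -0.5736
  joint[3] = (-13.1632, -3.4306) + 6.3 * (-0.8192, -0.5736) = (-13.1632 + -5.1607, -3.4306 + -3.6135) = (-18.3239, -7.0442)
End effector: (-18.3239, -7.0442)

Answer: -18.3239 -7.0442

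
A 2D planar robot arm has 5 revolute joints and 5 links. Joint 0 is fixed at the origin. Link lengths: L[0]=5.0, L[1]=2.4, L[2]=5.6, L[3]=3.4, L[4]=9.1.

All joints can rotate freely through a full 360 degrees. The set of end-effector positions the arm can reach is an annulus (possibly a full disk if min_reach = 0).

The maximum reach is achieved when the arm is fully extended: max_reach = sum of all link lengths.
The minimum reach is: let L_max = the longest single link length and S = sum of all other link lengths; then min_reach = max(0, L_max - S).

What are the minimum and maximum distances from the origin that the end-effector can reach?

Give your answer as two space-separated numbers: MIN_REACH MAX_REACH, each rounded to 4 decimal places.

Answer: 0.0000 25.5000

Derivation:
Link lengths: [5.0, 2.4, 5.6, 3.4, 9.1]
max_reach = 5 + 2.4 + 5.6 + 3.4 + 9.1 = 25.5
L_max = max([5.0, 2.4, 5.6, 3.4, 9.1]) = 9.1
S (sum of others) = 25.5 - 9.1 = 16.4
min_reach = max(0, 9.1 - 16.4) = max(0, -7.3) = 0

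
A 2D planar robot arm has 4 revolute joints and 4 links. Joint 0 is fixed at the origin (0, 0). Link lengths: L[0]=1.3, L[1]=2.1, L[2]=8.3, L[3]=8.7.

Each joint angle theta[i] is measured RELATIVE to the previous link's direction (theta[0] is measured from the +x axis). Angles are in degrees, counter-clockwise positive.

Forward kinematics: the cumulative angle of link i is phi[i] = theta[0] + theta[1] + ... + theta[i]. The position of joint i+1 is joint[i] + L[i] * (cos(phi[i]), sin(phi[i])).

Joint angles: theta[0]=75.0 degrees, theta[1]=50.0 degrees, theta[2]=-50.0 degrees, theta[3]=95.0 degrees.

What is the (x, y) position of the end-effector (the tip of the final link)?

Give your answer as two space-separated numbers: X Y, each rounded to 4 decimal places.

Answer: -7.2877 12.5038

Derivation:
joint[0] = (0.0000, 0.0000)  (base)
link 0: phi[0] = 75 = 75 deg
  cos(75 deg) = 0.2588, sin(75 deg) = 0.9659
  joint[1] = (0.0000, 0.0000) + 1.3 * (0.2588, 0.9659) = (0.0000 + 0.3365, 0.0000 + 1.2557) = (0.3365, 1.2557)
link 1: phi[1] = 75 + 50 = 125 deg
  cos(125 deg) = -0.5736, sin(125 deg) = 0.8192
  joint[2] = (0.3365, 1.2557) + 2.1 * (-0.5736, 0.8192) = (0.3365 + -1.2045, 1.2557 + 1.7202) = (-0.8680, 2.9759)
link 2: phi[2] = 75 + 50 + -50 = 75 deg
  cos(75 deg) = 0.2588, sin(75 deg) = 0.9659
  joint[3] = (-0.8680, 2.9759) + 8.3 * (0.2588, 0.9659) = (-0.8680 + 2.1482, 2.9759 + 8.0172) = (1.2802, 10.9931)
link 3: phi[3] = 75 + 50 + -50 + 95 = 170 deg
  cos(170 deg) = -0.9848, sin(170 deg) = 0.1736
  joint[4] = (1.2802, 10.9931) + 8.7 * (-0.9848, 0.1736) = (1.2802 + -8.5678, 10.9931 + 1.5107) = (-7.2877, 12.5038)
End effector: (-7.2877, 12.5038)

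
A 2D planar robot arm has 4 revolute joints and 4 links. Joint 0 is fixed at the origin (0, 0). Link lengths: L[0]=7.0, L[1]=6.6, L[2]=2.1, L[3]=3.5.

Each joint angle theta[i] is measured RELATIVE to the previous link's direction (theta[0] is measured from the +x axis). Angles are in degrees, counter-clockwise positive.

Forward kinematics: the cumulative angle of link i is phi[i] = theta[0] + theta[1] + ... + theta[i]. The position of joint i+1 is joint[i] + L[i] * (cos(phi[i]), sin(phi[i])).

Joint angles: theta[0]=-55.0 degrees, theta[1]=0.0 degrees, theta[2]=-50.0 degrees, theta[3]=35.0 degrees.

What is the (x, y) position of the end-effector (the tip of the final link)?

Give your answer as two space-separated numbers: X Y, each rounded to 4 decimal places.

Answer: 8.4542 -16.4578

Derivation:
joint[0] = (0.0000, 0.0000)  (base)
link 0: phi[0] = -55 = -55 deg
  cos(-55 deg) = 0.5736, sin(-55 deg) = -0.8192
  joint[1] = (0.0000, 0.0000) + 7 * (0.5736, -0.8192) = (0.0000 + 4.0150, 0.0000 + -5.7341) = (4.0150, -5.7341)
link 1: phi[1] = -55 + 0 = -55 deg
  cos(-55 deg) = 0.5736, sin(-55 deg) = -0.8192
  joint[2] = (4.0150, -5.7341) + 6.6 * (0.5736, -0.8192) = (4.0150 + 3.7856, -5.7341 + -5.4064) = (7.8006, -11.1405)
link 2: phi[2] = -55 + 0 + -50 = -105 deg
  cos(-105 deg) = -0.2588, sin(-105 deg) = -0.9659
  joint[3] = (7.8006, -11.1405) + 2.1 * (-0.2588, -0.9659) = (7.8006 + -0.5435, -11.1405 + -2.0284) = (7.2571, -13.1689)
link 3: phi[3] = -55 + 0 + -50 + 35 = -70 deg
  cos(-70 deg) = 0.3420, sin(-70 deg) = -0.9397
  joint[4] = (7.2571, -13.1689) + 3.5 * (0.3420, -0.9397) = (7.2571 + 1.1971, -13.1689 + -3.2889) = (8.4542, -16.4578)
End effector: (8.4542, -16.4578)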